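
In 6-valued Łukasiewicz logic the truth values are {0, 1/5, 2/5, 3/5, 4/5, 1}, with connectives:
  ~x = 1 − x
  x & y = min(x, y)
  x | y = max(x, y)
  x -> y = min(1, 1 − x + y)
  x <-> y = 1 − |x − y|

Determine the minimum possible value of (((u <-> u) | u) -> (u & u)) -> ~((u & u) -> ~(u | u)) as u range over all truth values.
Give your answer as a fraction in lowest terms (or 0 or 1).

3/5

Take u = 2/5:
u <-> u = 2/5 <-> 2/5 = 1
(u <-> u) | u = 1 | 2/5 = 1
u & u = 2/5 & 2/5 = 2/5
((u <-> u) | u) -> (u & u) = 1 -> 2/5 = 2/5
u & u = 2/5 & 2/5 = 2/5
u | u = 2/5 | 2/5 = 2/5
~(u | u) = ~2/5 = 3/5
(u & u) -> ~(u | u) = 2/5 -> 3/5 = 1
~((u & u) -> ~(u | u)) = ~1 = 0
(((u <-> u) | u) -> (u & u)) -> ~((u & u) -> ~(u | u)) = 2/5 -> 0 = 3/5
No assignment yields a value below 3/5, so this is the minimum.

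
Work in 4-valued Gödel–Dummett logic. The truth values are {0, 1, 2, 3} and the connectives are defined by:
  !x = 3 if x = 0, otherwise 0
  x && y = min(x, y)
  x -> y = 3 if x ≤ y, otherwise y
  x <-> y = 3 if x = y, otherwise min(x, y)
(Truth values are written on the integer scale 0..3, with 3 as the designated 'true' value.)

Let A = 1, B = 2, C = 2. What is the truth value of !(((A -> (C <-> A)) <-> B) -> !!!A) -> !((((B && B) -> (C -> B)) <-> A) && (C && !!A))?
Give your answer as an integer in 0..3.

C <-> A = 2 <-> 1 = 1
A -> (C <-> A) = 1 -> 1 = 3
(A -> (C <-> A)) <-> B = 3 <-> 2 = 2
!A = !1 = 0
!!A = !0 = 3
!!!A = !3 = 0
((A -> (C <-> A)) <-> B) -> !!!A = 2 -> 0 = 0
!(((A -> (C <-> A)) <-> B) -> !!!A) = !0 = 3
B && B = 2 && 2 = 2
C -> B = 2 -> 2 = 3
(B && B) -> (C -> B) = 2 -> 3 = 3
((B && B) -> (C -> B)) <-> A = 3 <-> 1 = 1
!A = !1 = 0
!!A = !0 = 3
C && !!A = 2 && 3 = 2
(((B && B) -> (C -> B)) <-> A) && (C && !!A) = 1 && 2 = 1
!((((B && B) -> (C -> B)) <-> A) && (C && !!A)) = !1 = 0
!(((A -> (C <-> A)) <-> B) -> !!!A) -> !((((B && B) -> (C -> B)) <-> A) && (C && !!A)) = 3 -> 0 = 0

0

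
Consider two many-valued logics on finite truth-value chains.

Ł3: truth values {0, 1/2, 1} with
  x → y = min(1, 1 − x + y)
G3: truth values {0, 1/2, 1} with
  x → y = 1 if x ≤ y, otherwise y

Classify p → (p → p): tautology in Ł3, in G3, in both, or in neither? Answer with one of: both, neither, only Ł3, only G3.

In Ł3: every assignment gives 1 — tautology.
In G3: every assignment gives 1 — tautology.

both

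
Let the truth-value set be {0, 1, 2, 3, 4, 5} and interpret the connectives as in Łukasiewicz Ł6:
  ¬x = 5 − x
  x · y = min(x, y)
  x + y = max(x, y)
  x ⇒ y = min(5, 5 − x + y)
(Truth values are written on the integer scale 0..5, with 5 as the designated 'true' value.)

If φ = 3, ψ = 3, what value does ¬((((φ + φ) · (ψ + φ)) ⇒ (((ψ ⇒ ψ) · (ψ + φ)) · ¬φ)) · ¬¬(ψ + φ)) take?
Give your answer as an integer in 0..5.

φ + φ = 3 + 3 = 3
ψ + φ = 3 + 3 = 3
(φ + φ) · (ψ + φ) = 3 · 3 = 3
ψ ⇒ ψ = 3 ⇒ 3 = 5
ψ + φ = 3 + 3 = 3
(ψ ⇒ ψ) · (ψ + φ) = 5 · 3 = 3
¬φ = ¬3 = 2
((ψ ⇒ ψ) · (ψ + φ)) · ¬φ = 3 · 2 = 2
((φ + φ) · (ψ + φ)) ⇒ (((ψ ⇒ ψ) · (ψ + φ)) · ¬φ) = 3 ⇒ 2 = 4
ψ + φ = 3 + 3 = 3
¬(ψ + φ) = ¬3 = 2
¬¬(ψ + φ) = ¬2 = 3
(((φ + φ) · (ψ + φ)) ⇒ (((ψ ⇒ ψ) · (ψ + φ)) · ¬φ)) · ¬¬(ψ + φ) = 4 · 3 = 3
¬((((φ + φ) · (ψ + φ)) ⇒ (((ψ ⇒ ψ) · (ψ + φ)) · ¬φ)) · ¬¬(ψ + φ)) = ¬3 = 2

2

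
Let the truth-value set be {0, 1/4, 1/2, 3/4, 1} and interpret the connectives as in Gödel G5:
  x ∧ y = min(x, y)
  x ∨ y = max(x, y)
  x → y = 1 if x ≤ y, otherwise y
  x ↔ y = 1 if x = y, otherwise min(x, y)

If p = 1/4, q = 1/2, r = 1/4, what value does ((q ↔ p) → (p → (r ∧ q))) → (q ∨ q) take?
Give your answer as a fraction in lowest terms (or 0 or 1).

1/2

q ↔ p = 1/2 ↔ 1/4 = 1/4
r ∧ q = 1/4 ∧ 1/2 = 1/4
p → (r ∧ q) = 1/4 → 1/4 = 1
(q ↔ p) → (p → (r ∧ q)) = 1/4 → 1 = 1
q ∨ q = 1/2 ∨ 1/2 = 1/2
((q ↔ p) → (p → (r ∧ q))) → (q ∨ q) = 1 → 1/2 = 1/2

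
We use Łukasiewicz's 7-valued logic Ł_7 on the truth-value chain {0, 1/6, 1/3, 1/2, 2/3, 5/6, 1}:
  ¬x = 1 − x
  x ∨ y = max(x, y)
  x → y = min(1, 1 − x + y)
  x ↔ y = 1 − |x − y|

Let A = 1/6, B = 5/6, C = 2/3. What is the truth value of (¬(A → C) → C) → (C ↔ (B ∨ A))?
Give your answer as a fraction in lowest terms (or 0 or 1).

A → C = 1/6 → 2/3 = 1
¬(A → C) = ¬1 = 0
¬(A → C) → C = 0 → 2/3 = 1
B ∨ A = 5/6 ∨ 1/6 = 5/6
C ↔ (B ∨ A) = 2/3 ↔ 5/6 = 5/6
(¬(A → C) → C) → (C ↔ (B ∨ A)) = 1 → 5/6 = 5/6

5/6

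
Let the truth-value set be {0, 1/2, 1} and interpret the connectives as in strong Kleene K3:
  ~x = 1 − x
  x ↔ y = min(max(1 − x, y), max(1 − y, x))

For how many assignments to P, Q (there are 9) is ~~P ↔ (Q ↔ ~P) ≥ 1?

P = 0, Q = 0 ↦ 1  ≥
P = 0, Q = 1/2 ↦ 1/2  <
P = 0, Q = 1 ↦ 0  <
P = 1/2, Q = 0 ↦ 1/2  <
P = 1/2, Q = 1/2 ↦ 1/2  <
P = 1/2, Q = 1 ↦ 1/2  <
P = 1, Q = 0 ↦ 1  ≥
P = 1, Q = 1/2 ↦ 1/2  <
P = 1, Q = 1 ↦ 0  <
So 2 of the 9 assignments meet the threshold.

2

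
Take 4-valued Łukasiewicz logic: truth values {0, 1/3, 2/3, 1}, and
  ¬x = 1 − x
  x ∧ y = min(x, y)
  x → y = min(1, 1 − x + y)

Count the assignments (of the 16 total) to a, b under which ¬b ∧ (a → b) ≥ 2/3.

5

a = 0, b = 0 ↦ 1  ≥
a = 0, b = 1/3 ↦ 2/3  ≥
a = 0, b = 2/3 ↦ 1/3  <
a = 0, b = 1 ↦ 0  <
a = 1/3, b = 0 ↦ 2/3  ≥
a = 1/3, b = 1/3 ↦ 2/3  ≥
a = 1/3, b = 2/3 ↦ 1/3  <
a = 1/3, b = 1 ↦ 0  <
a = 2/3, b = 0 ↦ 1/3  <
a = 2/3, b = 1/3 ↦ 2/3  ≥
a = 2/3, b = 2/3 ↦ 1/3  <
a = 2/3, b = 1 ↦ 0  <
a = 1, b = 0 ↦ 0  <
a = 1, b = 1/3 ↦ 1/3  <
a = 1, b = 2/3 ↦ 1/3  <
a = 1, b = 1 ↦ 0  <
So 5 of the 16 assignments meet the threshold.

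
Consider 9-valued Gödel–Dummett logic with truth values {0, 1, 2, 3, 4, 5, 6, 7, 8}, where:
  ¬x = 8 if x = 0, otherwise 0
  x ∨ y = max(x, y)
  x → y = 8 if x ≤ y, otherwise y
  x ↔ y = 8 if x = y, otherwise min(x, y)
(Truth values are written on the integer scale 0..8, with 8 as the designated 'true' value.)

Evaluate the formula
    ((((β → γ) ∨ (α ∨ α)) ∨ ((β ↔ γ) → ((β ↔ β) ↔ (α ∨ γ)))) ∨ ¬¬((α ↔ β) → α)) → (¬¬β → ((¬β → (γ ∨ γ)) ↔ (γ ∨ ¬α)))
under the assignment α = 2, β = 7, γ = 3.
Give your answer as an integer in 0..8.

3

β → γ = 7 → 3 = 3
α ∨ α = 2 ∨ 2 = 2
(β → γ) ∨ (α ∨ α) = 3 ∨ 2 = 3
β ↔ γ = 7 ↔ 3 = 3
β ↔ β = 7 ↔ 7 = 8
α ∨ γ = 2 ∨ 3 = 3
(β ↔ β) ↔ (α ∨ γ) = 8 ↔ 3 = 3
(β ↔ γ) → ((β ↔ β) ↔ (α ∨ γ)) = 3 → 3 = 8
((β → γ) ∨ (α ∨ α)) ∨ ((β ↔ γ) → ((β ↔ β) ↔ (α ∨ γ))) = 3 ∨ 8 = 8
α ↔ β = 2 ↔ 7 = 2
(α ↔ β) → α = 2 → 2 = 8
¬((α ↔ β) → α) = ¬8 = 0
¬¬((α ↔ β) → α) = ¬0 = 8
(((β → γ) ∨ (α ∨ α)) ∨ ((β ↔ γ) → ((β ↔ β) ↔ (α ∨ γ)))) ∨ ¬¬((α ↔ β) → α) = 8 ∨ 8 = 8
¬β = ¬7 = 0
¬¬β = ¬0 = 8
¬β = ¬7 = 0
γ ∨ γ = 3 ∨ 3 = 3
¬β → (γ ∨ γ) = 0 → 3 = 8
¬α = ¬2 = 0
γ ∨ ¬α = 3 ∨ 0 = 3
(¬β → (γ ∨ γ)) ↔ (γ ∨ ¬α) = 8 ↔ 3 = 3
¬¬β → ((¬β → (γ ∨ γ)) ↔ (γ ∨ ¬α)) = 8 → 3 = 3
((((β → γ) ∨ (α ∨ α)) ∨ ((β ↔ γ) → ((β ↔ β) ↔ (α ∨ γ)))) ∨ ¬¬((α ↔ β) → α)) → (¬¬β → ((¬β → (γ ∨ γ)) ↔ (γ ∨ ¬α))) = 8 → 3 = 3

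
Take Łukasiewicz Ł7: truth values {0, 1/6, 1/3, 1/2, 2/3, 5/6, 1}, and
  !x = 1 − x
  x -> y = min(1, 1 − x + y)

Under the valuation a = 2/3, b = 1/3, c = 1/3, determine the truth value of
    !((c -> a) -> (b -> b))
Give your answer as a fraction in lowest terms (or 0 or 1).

c -> a = 1/3 -> 2/3 = 1
b -> b = 1/3 -> 1/3 = 1
(c -> a) -> (b -> b) = 1 -> 1 = 1
!((c -> a) -> (b -> b)) = !1 = 0

0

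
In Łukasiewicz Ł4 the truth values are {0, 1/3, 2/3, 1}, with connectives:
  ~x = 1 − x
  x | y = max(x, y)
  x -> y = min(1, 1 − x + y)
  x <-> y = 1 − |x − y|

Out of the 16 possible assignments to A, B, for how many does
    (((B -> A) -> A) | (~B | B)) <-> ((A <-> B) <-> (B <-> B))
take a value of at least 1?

A = 0, B = 0 ↦ 1  ≥
A = 0, B = 1/3 ↦ 1  ≥
A = 0, B = 2/3 ↦ 2/3  <
A = 0, B = 1 ↦ 0  <
A = 1/3, B = 0 ↦ 2/3  <
A = 1/3, B = 1/3 ↦ 2/3  <
A = 1/3, B = 2/3 ↦ 1  ≥
A = 1/3, B = 1 ↦ 1/3  <
A = 2/3, B = 0 ↦ 1/3  <
A = 2/3, B = 1/3 ↦ 1  ≥
A = 2/3, B = 2/3 ↦ 2/3  <
A = 2/3, B = 1 ↦ 2/3  <
A = 1, B = 0 ↦ 0  <
A = 1, B = 1/3 ↦ 1/3  <
A = 1, B = 2/3 ↦ 2/3  <
A = 1, B = 1 ↦ 1  ≥
So 5 of the 16 assignments meet the threshold.

5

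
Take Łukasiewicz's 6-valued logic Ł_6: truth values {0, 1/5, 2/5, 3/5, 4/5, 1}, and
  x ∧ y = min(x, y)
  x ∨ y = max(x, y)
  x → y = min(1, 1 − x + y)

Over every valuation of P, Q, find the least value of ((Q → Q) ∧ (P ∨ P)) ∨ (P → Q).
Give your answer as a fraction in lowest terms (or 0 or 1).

Take P = 2/5, Q = 0:
Q → Q = 0 → 0 = 1
P ∨ P = 2/5 ∨ 2/5 = 2/5
(Q → Q) ∧ (P ∨ P) = 1 ∧ 2/5 = 2/5
P → Q = 2/5 → 0 = 3/5
((Q → Q) ∧ (P ∨ P)) ∨ (P → Q) = 2/5 ∨ 3/5 = 3/5
No assignment yields a value below 3/5, so this is the minimum.

3/5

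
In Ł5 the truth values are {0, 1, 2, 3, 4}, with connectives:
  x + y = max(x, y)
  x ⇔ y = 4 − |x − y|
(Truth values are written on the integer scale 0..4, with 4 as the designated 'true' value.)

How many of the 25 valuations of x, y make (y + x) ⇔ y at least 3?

value 4: 15 assignments (counts)
value 3: 4 assignments (counts)
value 2: 3 assignments
value 1: 2 assignments
value 0: 1 assignment
So 19 of the 25 assignments meet the threshold.

19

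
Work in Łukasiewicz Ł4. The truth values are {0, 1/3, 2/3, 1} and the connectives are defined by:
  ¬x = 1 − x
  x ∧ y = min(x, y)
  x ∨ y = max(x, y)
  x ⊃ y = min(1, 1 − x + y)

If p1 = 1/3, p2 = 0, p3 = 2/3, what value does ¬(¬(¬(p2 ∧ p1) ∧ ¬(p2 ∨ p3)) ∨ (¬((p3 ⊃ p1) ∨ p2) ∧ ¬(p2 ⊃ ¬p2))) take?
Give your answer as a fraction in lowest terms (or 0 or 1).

p2 ∧ p1 = 0 ∧ 1/3 = 0
¬(p2 ∧ p1) = ¬0 = 1
p2 ∨ p3 = 0 ∨ 2/3 = 2/3
¬(p2 ∨ p3) = ¬2/3 = 1/3
¬(p2 ∧ p1) ∧ ¬(p2 ∨ p3) = 1 ∧ 1/3 = 1/3
¬(¬(p2 ∧ p1) ∧ ¬(p2 ∨ p3)) = ¬1/3 = 2/3
p3 ⊃ p1 = 2/3 ⊃ 1/3 = 2/3
(p3 ⊃ p1) ∨ p2 = 2/3 ∨ 0 = 2/3
¬((p3 ⊃ p1) ∨ p2) = ¬2/3 = 1/3
¬p2 = ¬0 = 1
p2 ⊃ ¬p2 = 0 ⊃ 1 = 1
¬(p2 ⊃ ¬p2) = ¬1 = 0
¬((p3 ⊃ p1) ∨ p2) ∧ ¬(p2 ⊃ ¬p2) = 1/3 ∧ 0 = 0
¬(¬(p2 ∧ p1) ∧ ¬(p2 ∨ p3)) ∨ (¬((p3 ⊃ p1) ∨ p2) ∧ ¬(p2 ⊃ ¬p2)) = 2/3 ∨ 0 = 2/3
¬(¬(¬(p2 ∧ p1) ∧ ¬(p2 ∨ p3)) ∨ (¬((p3 ⊃ p1) ∨ p2) ∧ ¬(p2 ⊃ ¬p2))) = ¬2/3 = 1/3

1/3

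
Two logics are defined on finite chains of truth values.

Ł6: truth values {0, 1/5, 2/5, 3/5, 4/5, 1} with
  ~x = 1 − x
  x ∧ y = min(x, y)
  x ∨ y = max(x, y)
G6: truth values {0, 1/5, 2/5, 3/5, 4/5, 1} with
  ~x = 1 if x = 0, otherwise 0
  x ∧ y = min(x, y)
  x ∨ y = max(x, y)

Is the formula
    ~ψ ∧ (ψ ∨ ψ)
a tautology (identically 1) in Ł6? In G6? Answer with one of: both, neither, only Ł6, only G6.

In Ł6: at ψ = 0 the value is 0 — not a tautology.
In G6: at ψ = 0 the value is 0 — not a tautology.

neither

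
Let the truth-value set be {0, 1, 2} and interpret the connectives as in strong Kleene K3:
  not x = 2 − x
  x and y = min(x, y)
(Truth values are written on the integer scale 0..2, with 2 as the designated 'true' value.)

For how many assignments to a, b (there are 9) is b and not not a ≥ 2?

1

a = 0, b = 0 ↦ 0  <
a = 0, b = 1 ↦ 0  <
a = 0, b = 2 ↦ 0  <
a = 1, b = 0 ↦ 0  <
a = 1, b = 1 ↦ 1  <
a = 1, b = 2 ↦ 1  <
a = 2, b = 0 ↦ 0  <
a = 2, b = 1 ↦ 1  <
a = 2, b = 2 ↦ 2  ≥
So 1 of the 9 assignments meets the threshold.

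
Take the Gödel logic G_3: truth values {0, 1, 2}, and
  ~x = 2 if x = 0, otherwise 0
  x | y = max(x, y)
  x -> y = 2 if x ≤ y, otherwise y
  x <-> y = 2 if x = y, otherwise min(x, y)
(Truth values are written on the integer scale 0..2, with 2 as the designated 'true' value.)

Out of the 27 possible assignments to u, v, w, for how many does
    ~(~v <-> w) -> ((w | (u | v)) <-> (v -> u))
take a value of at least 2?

18

value 2: 18 assignments (counts)
value 1: 4 assignments
value 0: 5 assignments
So 18 of the 27 assignments meet the threshold.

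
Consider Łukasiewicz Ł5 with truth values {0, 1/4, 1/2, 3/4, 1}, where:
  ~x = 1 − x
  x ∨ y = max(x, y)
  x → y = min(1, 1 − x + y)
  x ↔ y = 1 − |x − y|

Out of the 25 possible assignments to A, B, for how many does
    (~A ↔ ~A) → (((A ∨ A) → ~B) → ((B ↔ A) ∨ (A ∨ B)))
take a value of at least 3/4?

value 1: 15 assignments (counts)
value 3/4: 8 assignments (counts)
value 1/2: 2 assignments
So 23 of the 25 assignments meet the threshold.

23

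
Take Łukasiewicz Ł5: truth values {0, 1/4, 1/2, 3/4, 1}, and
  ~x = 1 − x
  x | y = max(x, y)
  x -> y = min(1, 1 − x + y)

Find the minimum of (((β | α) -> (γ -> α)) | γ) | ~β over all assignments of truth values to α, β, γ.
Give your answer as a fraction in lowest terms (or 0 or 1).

Take α = 0, β = 1, γ = 1/2:
β | α = 1 | 0 = 1
γ -> α = 1/2 -> 0 = 1/2
(β | α) -> (γ -> α) = 1 -> 1/2 = 1/2
((β | α) -> (γ -> α)) | γ = 1/2 | 1/2 = 1/2
~β = ~1 = 0
(((β | α) -> (γ -> α)) | γ) | ~β = 1/2 | 0 = 1/2
No assignment yields a value below 1/2, so this is the minimum.

1/2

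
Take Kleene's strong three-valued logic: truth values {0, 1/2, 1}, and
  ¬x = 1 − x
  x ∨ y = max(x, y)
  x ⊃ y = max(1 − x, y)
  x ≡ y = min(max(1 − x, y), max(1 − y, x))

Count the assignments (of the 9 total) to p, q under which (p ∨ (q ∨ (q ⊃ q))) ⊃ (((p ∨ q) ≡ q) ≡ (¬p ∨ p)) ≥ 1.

p = 0, q = 0 ↦ 1  ≥
p = 0, q = 1/2 ↦ 1/2  <
p = 0, q = 1 ↦ 1  ≥
p = 1/2, q = 0 ↦ 1/2  <
p = 1/2, q = 1/2 ↦ 1/2  <
p = 1/2, q = 1 ↦ 1/2  <
p = 1, q = 0 ↦ 0  <
p = 1, q = 1/2 ↦ 1/2  <
p = 1, q = 1 ↦ 1  ≥
So 3 of the 9 assignments meet the threshold.

3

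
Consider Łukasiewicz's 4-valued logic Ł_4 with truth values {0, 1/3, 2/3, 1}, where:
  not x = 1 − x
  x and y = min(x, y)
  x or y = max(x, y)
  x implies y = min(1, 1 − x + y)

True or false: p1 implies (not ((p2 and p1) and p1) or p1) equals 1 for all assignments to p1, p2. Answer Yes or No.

Yes

p1 = 0, p2 = 0 ↦ 1
p1 = 0, p2 = 1/3 ↦ 1
p1 = 0, p2 = 2/3 ↦ 1
p1 = 0, p2 = 1 ↦ 1
p1 = 1/3, p2 = 0 ↦ 1
p1 = 1/3, p2 = 1/3 ↦ 1
p1 = 1/3, p2 = 2/3 ↦ 1
p1 = 1/3, p2 = 1 ↦ 1
p1 = 2/3, p2 = 0 ↦ 1
p1 = 2/3, p2 = 1/3 ↦ 1
p1 = 2/3, p2 = 2/3 ↦ 1
p1 = 2/3, p2 = 1 ↦ 1
p1 = 1, p2 = 0 ↦ 1
p1 = 1, p2 = 1/3 ↦ 1
p1 = 1, p2 = 2/3 ↦ 1
p1 = 1, p2 = 1 ↦ 1
Every assignment gives a value ≥ 1.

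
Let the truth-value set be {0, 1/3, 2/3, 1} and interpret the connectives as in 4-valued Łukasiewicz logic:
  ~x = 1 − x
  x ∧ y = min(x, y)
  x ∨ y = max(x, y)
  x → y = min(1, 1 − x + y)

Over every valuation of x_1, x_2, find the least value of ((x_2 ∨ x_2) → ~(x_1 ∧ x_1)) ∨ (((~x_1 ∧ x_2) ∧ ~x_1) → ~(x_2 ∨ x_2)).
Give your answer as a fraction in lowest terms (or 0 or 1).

2/3

Take x_1 = 1/3, x_2 = 1:
x_2 ∨ x_2 = 1 ∨ 1 = 1
x_1 ∧ x_1 = 1/3 ∧ 1/3 = 1/3
~(x_1 ∧ x_1) = ~1/3 = 2/3
(x_2 ∨ x_2) → ~(x_1 ∧ x_1) = 1 → 2/3 = 2/3
~x_1 = ~1/3 = 2/3
~x_1 ∧ x_2 = 2/3 ∧ 1 = 2/3
~x_1 = ~1/3 = 2/3
(~x_1 ∧ x_2) ∧ ~x_1 = 2/3 ∧ 2/3 = 2/3
x_2 ∨ x_2 = 1 ∨ 1 = 1
~(x_2 ∨ x_2) = ~1 = 0
((~x_1 ∧ x_2) ∧ ~x_1) → ~(x_2 ∨ x_2) = 2/3 → 0 = 1/3
((x_2 ∨ x_2) → ~(x_1 ∧ x_1)) ∨ (((~x_1 ∧ x_2) ∧ ~x_1) → ~(x_2 ∨ x_2)) = 2/3 ∨ 1/3 = 2/3
No assignment yields a value below 2/3, so this is the minimum.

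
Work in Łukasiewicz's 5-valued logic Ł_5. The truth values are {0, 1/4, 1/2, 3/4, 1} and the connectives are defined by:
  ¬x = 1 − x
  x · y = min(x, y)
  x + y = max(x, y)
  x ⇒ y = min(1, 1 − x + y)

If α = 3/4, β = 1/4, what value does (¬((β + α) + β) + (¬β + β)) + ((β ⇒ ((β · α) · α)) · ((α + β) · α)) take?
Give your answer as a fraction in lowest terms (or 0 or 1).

3/4

β + α = 1/4 + 3/4 = 3/4
(β + α) + β = 3/4 + 1/4 = 3/4
¬((β + α) + β) = ¬3/4 = 1/4
¬β = ¬1/4 = 3/4
¬β + β = 3/4 + 1/4 = 3/4
¬((β + α) + β) + (¬β + β) = 1/4 + 3/4 = 3/4
β · α = 1/4 · 3/4 = 1/4
(β · α) · α = 1/4 · 3/4 = 1/4
β ⇒ ((β · α) · α) = 1/4 ⇒ 1/4 = 1
α + β = 3/4 + 1/4 = 3/4
(α + β) · α = 3/4 · 3/4 = 3/4
(β ⇒ ((β · α) · α)) · ((α + β) · α) = 1 · 3/4 = 3/4
(¬((β + α) + β) + (¬β + β)) + ((β ⇒ ((β · α) · α)) · ((α + β) · α)) = 3/4 + 3/4 = 3/4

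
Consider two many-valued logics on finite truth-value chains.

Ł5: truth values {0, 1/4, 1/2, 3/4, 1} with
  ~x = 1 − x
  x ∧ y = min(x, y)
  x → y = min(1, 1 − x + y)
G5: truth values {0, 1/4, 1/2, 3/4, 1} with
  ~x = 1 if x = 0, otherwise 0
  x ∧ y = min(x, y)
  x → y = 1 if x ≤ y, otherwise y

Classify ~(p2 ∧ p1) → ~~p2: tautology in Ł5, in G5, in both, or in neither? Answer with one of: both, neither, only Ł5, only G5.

In Ł5: at p1 = 0, p2 = 0 the value is 0 — not a tautology.
In G5: at p1 = 0, p2 = 0 the value is 0 — not a tautology.

neither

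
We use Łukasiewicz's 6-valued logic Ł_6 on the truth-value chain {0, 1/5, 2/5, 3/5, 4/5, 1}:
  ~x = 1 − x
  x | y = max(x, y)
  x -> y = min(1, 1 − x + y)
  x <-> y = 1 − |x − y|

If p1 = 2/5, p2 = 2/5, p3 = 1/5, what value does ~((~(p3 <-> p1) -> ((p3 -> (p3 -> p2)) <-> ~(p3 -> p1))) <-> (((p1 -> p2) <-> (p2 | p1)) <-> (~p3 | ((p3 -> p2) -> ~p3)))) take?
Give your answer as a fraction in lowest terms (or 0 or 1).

1/5

p3 <-> p1 = 1/5 <-> 2/5 = 4/5
~(p3 <-> p1) = ~4/5 = 1/5
p3 -> p2 = 1/5 -> 2/5 = 1
p3 -> (p3 -> p2) = 1/5 -> 1 = 1
p3 -> p1 = 1/5 -> 2/5 = 1
~(p3 -> p1) = ~1 = 0
(p3 -> (p3 -> p2)) <-> ~(p3 -> p1) = 1 <-> 0 = 0
~(p3 <-> p1) -> ((p3 -> (p3 -> p2)) <-> ~(p3 -> p1)) = 1/5 -> 0 = 4/5
p1 -> p2 = 2/5 -> 2/5 = 1
p2 | p1 = 2/5 | 2/5 = 2/5
(p1 -> p2) <-> (p2 | p1) = 1 <-> 2/5 = 2/5
~p3 = ~1/5 = 4/5
p3 -> p2 = 1/5 -> 2/5 = 1
~p3 = ~1/5 = 4/5
(p3 -> p2) -> ~p3 = 1 -> 4/5 = 4/5
~p3 | ((p3 -> p2) -> ~p3) = 4/5 | 4/5 = 4/5
((p1 -> p2) <-> (p2 | p1)) <-> (~p3 | ((p3 -> p2) -> ~p3)) = 2/5 <-> 4/5 = 3/5
(~(p3 <-> p1) -> ((p3 -> (p3 -> p2)) <-> ~(p3 -> p1))) <-> (((p1 -> p2) <-> (p2 | p1)) <-> (~p3 | ((p3 -> p2) -> ~p3))) = 4/5 <-> 3/5 = 4/5
~((~(p3 <-> p1) -> ((p3 -> (p3 -> p2)) <-> ~(p3 -> p1))) <-> (((p1 -> p2) <-> (p2 | p1)) <-> (~p3 | ((p3 -> p2) -> ~p3)))) = ~4/5 = 1/5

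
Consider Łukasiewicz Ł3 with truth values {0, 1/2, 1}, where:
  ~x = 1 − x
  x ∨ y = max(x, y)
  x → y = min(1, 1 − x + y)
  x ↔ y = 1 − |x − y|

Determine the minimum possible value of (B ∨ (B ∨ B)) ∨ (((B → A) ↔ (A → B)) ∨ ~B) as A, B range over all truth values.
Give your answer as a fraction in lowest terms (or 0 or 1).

1/2

Take A = 0, B = 1/2:
B ∨ B = 1/2 ∨ 1/2 = 1/2
B ∨ (B ∨ B) = 1/2 ∨ 1/2 = 1/2
B → A = 1/2 → 0 = 1/2
A → B = 0 → 1/2 = 1
(B → A) ↔ (A → B) = 1/2 ↔ 1 = 1/2
~B = ~1/2 = 1/2
((B → A) ↔ (A → B)) ∨ ~B = 1/2 ∨ 1/2 = 1/2
(B ∨ (B ∨ B)) ∨ (((B → A) ↔ (A → B)) ∨ ~B) = 1/2 ∨ 1/2 = 1/2
No assignment yields a value below 1/2, so this is the minimum.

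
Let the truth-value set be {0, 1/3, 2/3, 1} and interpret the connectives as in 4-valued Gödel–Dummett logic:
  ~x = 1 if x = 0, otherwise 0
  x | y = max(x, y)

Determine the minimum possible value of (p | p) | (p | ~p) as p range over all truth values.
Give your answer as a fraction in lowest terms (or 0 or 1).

Take p = 1/3:
p | p = 1/3 | 1/3 = 1/3
~p = ~1/3 = 0
p | ~p = 1/3 | 0 = 1/3
(p | p) | (p | ~p) = 1/3 | 1/3 = 1/3
No assignment yields a value below 1/3, so this is the minimum.

1/3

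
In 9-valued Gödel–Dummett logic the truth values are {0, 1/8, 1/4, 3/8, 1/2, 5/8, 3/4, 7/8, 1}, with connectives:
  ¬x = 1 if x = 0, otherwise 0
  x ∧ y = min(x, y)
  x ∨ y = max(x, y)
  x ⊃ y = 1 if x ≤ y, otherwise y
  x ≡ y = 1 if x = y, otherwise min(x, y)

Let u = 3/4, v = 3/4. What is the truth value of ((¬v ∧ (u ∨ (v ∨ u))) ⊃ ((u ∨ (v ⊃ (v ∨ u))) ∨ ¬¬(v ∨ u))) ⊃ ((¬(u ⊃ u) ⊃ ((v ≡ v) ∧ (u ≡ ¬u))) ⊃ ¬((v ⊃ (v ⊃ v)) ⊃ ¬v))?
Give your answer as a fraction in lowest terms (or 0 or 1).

1

¬v = ¬3/4 = 0
v ∨ u = 3/4 ∨ 3/4 = 3/4
u ∨ (v ∨ u) = 3/4 ∨ 3/4 = 3/4
¬v ∧ (u ∨ (v ∨ u)) = 0 ∧ 3/4 = 0
v ∨ u = 3/4 ∨ 3/4 = 3/4
v ⊃ (v ∨ u) = 3/4 ⊃ 3/4 = 1
u ∨ (v ⊃ (v ∨ u)) = 3/4 ∨ 1 = 1
v ∨ u = 3/4 ∨ 3/4 = 3/4
¬(v ∨ u) = ¬3/4 = 0
¬¬(v ∨ u) = ¬0 = 1
(u ∨ (v ⊃ (v ∨ u))) ∨ ¬¬(v ∨ u) = 1 ∨ 1 = 1
(¬v ∧ (u ∨ (v ∨ u))) ⊃ ((u ∨ (v ⊃ (v ∨ u))) ∨ ¬¬(v ∨ u)) = 0 ⊃ 1 = 1
u ⊃ u = 3/4 ⊃ 3/4 = 1
¬(u ⊃ u) = ¬1 = 0
v ≡ v = 3/4 ≡ 3/4 = 1
¬u = ¬3/4 = 0
u ≡ ¬u = 3/4 ≡ 0 = 0
(v ≡ v) ∧ (u ≡ ¬u) = 1 ∧ 0 = 0
¬(u ⊃ u) ⊃ ((v ≡ v) ∧ (u ≡ ¬u)) = 0 ⊃ 0 = 1
v ⊃ v = 3/4 ⊃ 3/4 = 1
v ⊃ (v ⊃ v) = 3/4 ⊃ 1 = 1
¬v = ¬3/4 = 0
(v ⊃ (v ⊃ v)) ⊃ ¬v = 1 ⊃ 0 = 0
¬((v ⊃ (v ⊃ v)) ⊃ ¬v) = ¬0 = 1
(¬(u ⊃ u) ⊃ ((v ≡ v) ∧ (u ≡ ¬u))) ⊃ ¬((v ⊃ (v ⊃ v)) ⊃ ¬v) = 1 ⊃ 1 = 1
((¬v ∧ (u ∨ (v ∨ u))) ⊃ ((u ∨ (v ⊃ (v ∨ u))) ∨ ¬¬(v ∨ u))) ⊃ ((¬(u ⊃ u) ⊃ ((v ≡ v) ∧ (u ≡ ¬u))) ⊃ ¬((v ⊃ (v ⊃ v)) ⊃ ¬v)) = 1 ⊃ 1 = 1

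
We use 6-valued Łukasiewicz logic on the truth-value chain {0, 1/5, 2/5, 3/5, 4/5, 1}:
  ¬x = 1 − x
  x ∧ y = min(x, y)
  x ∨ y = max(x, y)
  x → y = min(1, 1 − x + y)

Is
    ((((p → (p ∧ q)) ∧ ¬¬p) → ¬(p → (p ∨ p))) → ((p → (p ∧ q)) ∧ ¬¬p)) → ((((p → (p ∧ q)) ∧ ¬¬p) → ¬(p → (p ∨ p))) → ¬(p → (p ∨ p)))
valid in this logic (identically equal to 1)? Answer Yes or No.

Counterexample: take p = 1/5, q = 0.
p ∧ q = 1/5 ∧ 0 = 0
p → (p ∧ q) = 1/5 → 0 = 4/5
¬p = ¬1/5 = 4/5
¬¬p = ¬4/5 = 1/5
(p → (p ∧ q)) ∧ ¬¬p = 4/5 ∧ 1/5 = 1/5
p ∨ p = 1/5 ∨ 1/5 = 1/5
p → (p ∨ p) = 1/5 → 1/5 = 1
¬(p → (p ∨ p)) = ¬1 = 0
((p → (p ∧ q)) ∧ ¬¬p) → ¬(p → (p ∨ p)) = 1/5 → 0 = 4/5
p ∧ q = 1/5 ∧ 0 = 0
p → (p ∧ q) = 1/5 → 0 = 4/5
¬p = ¬1/5 = 4/5
¬¬p = ¬4/5 = 1/5
(p → (p ∧ q)) ∧ ¬¬p = 4/5 ∧ 1/5 = 1/5
(((p → (p ∧ q)) ∧ ¬¬p) → ¬(p → (p ∨ p))) → ((p → (p ∧ q)) ∧ ¬¬p) = 4/5 → 1/5 = 2/5
p ∧ q = 1/5 ∧ 0 = 0
p → (p ∧ q) = 1/5 → 0 = 4/5
¬p = ¬1/5 = 4/5
¬¬p = ¬4/5 = 1/5
(p → (p ∧ q)) ∧ ¬¬p = 4/5 ∧ 1/5 = 1/5
p ∨ p = 1/5 ∨ 1/5 = 1/5
p → (p ∨ p) = 1/5 → 1/5 = 1
¬(p → (p ∨ p)) = ¬1 = 0
((p → (p ∧ q)) ∧ ¬¬p) → ¬(p → (p ∨ p)) = 1/5 → 0 = 4/5
p ∨ p = 1/5 ∨ 1/5 = 1/5
p → (p ∨ p) = 1/5 → 1/5 = 1
¬(p → (p ∨ p)) = ¬1 = 0
(((p → (p ∧ q)) ∧ ¬¬p) → ¬(p → (p ∨ p))) → ¬(p → (p ∨ p)) = 4/5 → 0 = 1/5
((((p → (p ∧ q)) ∧ ¬¬p) → ¬(p → (p ∨ p))) → ((p → (p ∧ q)) ∧ ¬¬p)) → ((((p → (p ∧ q)) ∧ ¬¬p) → ¬(p → (p ∨ p))) → ¬(p → (p ∨ p))) = 2/5 → 1/5 = 4/5
This gives 4/5 ≠ 1.

No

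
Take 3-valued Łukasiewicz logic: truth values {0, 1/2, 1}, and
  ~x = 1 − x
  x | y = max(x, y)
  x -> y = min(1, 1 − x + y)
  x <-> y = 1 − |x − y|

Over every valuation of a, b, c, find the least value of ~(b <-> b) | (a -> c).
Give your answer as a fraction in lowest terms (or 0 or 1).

0

Take a = 1, b = 0, c = 0:
b <-> b = 0 <-> 0 = 1
~(b <-> b) = ~1 = 0
a -> c = 1 -> 0 = 0
~(b <-> b) | (a -> c) = 0 | 0 = 0
No assignment yields a value below 0, so this is the minimum.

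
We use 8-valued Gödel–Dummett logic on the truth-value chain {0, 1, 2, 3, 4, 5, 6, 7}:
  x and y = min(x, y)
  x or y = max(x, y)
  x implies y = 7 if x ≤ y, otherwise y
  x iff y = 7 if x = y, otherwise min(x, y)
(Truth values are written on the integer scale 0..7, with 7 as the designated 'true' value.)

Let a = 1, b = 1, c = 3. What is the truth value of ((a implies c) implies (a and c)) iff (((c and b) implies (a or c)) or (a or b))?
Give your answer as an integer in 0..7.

a implies c = 1 implies 3 = 7
a and c = 1 and 3 = 1
(a implies c) implies (a and c) = 7 implies 1 = 1
c and b = 3 and 1 = 1
a or c = 1 or 3 = 3
(c and b) implies (a or c) = 1 implies 3 = 7
a or b = 1 or 1 = 1
((c and b) implies (a or c)) or (a or b) = 7 or 1 = 7
((a implies c) implies (a and c)) iff (((c and b) implies (a or c)) or (a or b)) = 1 iff 7 = 1

1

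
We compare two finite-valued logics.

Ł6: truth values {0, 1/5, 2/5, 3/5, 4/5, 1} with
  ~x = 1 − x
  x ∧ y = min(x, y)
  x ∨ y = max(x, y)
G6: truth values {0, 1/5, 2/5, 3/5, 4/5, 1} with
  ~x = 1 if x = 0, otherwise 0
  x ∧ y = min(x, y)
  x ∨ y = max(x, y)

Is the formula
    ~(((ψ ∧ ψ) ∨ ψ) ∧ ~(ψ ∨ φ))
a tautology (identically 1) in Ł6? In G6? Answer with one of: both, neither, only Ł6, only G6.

only G6

In Ł6: at φ = 0, ψ = 1/5 the value is 4/5 — not a tautology.
In G6: every assignment gives 1 — tautology.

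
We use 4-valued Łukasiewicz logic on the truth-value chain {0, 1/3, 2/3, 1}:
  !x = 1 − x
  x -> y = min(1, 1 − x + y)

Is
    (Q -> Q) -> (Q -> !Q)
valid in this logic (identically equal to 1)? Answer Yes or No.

Counterexample: take Q = 2/3.
Q -> Q = 2/3 -> 2/3 = 1
!Q = !2/3 = 1/3
Q -> !Q = 2/3 -> 1/3 = 2/3
(Q -> Q) -> (Q -> !Q) = 1 -> 2/3 = 2/3
This gives 2/3 ≠ 1.

No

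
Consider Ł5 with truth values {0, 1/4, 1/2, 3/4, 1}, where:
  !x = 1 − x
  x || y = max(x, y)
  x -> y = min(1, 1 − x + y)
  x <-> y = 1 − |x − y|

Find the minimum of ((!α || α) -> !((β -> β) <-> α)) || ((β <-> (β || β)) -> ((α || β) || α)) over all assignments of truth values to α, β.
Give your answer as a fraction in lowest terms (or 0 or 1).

Take α = 3/4, β = 0:
!α = !3/4 = 1/4
!α || α = 1/4 || 3/4 = 3/4
β -> β = 0 -> 0 = 1
(β -> β) <-> α = 1 <-> 3/4 = 3/4
!((β -> β) <-> α) = !3/4 = 1/4
(!α || α) -> !((β -> β) <-> α) = 3/4 -> 1/4 = 1/2
β || β = 0 || 0 = 0
β <-> (β || β) = 0 <-> 0 = 1
α || β = 3/4 || 0 = 3/4
(α || β) || α = 3/4 || 3/4 = 3/4
(β <-> (β || β)) -> ((α || β) || α) = 1 -> 3/4 = 3/4
((!α || α) -> !((β -> β) <-> α)) || ((β <-> (β || β)) -> ((α || β) || α)) = 1/2 || 3/4 = 3/4
No assignment yields a value below 3/4, so this is the minimum.

3/4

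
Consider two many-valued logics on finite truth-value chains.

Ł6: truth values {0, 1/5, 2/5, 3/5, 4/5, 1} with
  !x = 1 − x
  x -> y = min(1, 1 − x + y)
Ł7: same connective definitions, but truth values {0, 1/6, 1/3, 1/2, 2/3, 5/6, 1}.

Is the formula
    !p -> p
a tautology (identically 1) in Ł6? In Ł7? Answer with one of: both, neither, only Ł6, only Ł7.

In Ł6: at p = 0 the value is 0 — not a tautology.
In Ł7: at p = 0 the value is 0 — not a tautology.

neither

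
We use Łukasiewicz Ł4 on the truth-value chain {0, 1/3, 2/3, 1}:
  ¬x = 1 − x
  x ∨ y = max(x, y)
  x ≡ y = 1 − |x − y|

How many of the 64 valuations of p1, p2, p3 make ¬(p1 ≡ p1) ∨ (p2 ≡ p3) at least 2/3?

40

value 1: 16 assignments (counts)
value 2/3: 24 assignments (counts)
value 1/3: 16 assignments
value 0: 8 assignments
So 40 of the 64 assignments meet the threshold.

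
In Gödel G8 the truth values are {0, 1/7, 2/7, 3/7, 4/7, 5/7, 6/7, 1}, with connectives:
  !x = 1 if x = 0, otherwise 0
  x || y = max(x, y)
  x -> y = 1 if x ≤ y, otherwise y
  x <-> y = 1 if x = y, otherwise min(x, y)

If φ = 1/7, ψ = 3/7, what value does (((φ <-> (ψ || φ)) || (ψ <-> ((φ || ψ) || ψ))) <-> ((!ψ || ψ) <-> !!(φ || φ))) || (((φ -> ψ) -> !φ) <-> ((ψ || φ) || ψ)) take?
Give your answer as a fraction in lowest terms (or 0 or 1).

ψ || φ = 3/7 || 1/7 = 3/7
φ <-> (ψ || φ) = 1/7 <-> 3/7 = 1/7
φ || ψ = 1/7 || 3/7 = 3/7
(φ || ψ) || ψ = 3/7 || 3/7 = 3/7
ψ <-> ((φ || ψ) || ψ) = 3/7 <-> 3/7 = 1
(φ <-> (ψ || φ)) || (ψ <-> ((φ || ψ) || ψ)) = 1/7 || 1 = 1
!ψ = !3/7 = 0
!ψ || ψ = 0 || 3/7 = 3/7
φ || φ = 1/7 || 1/7 = 1/7
!(φ || φ) = !1/7 = 0
!!(φ || φ) = !0 = 1
(!ψ || ψ) <-> !!(φ || φ) = 3/7 <-> 1 = 3/7
((φ <-> (ψ || φ)) || (ψ <-> ((φ || ψ) || ψ))) <-> ((!ψ || ψ) <-> !!(φ || φ)) = 1 <-> 3/7 = 3/7
φ -> ψ = 1/7 -> 3/7 = 1
!φ = !1/7 = 0
(φ -> ψ) -> !φ = 1 -> 0 = 0
ψ || φ = 3/7 || 1/7 = 3/7
(ψ || φ) || ψ = 3/7 || 3/7 = 3/7
((φ -> ψ) -> !φ) <-> ((ψ || φ) || ψ) = 0 <-> 3/7 = 0
(((φ <-> (ψ || φ)) || (ψ <-> ((φ || ψ) || ψ))) <-> ((!ψ || ψ) <-> !!(φ || φ))) || (((φ -> ψ) -> !φ) <-> ((ψ || φ) || ψ)) = 3/7 || 0 = 3/7

3/7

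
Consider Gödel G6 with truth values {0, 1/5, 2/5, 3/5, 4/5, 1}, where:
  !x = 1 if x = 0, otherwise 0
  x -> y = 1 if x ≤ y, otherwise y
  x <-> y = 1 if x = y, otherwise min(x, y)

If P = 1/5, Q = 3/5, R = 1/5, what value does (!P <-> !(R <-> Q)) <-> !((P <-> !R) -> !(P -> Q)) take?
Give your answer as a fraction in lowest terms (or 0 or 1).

!P = !1/5 = 0
R <-> Q = 1/5 <-> 3/5 = 1/5
!(R <-> Q) = !1/5 = 0
!P <-> !(R <-> Q) = 0 <-> 0 = 1
!R = !1/5 = 0
P <-> !R = 1/5 <-> 0 = 0
P -> Q = 1/5 -> 3/5 = 1
!(P -> Q) = !1 = 0
(P <-> !R) -> !(P -> Q) = 0 -> 0 = 1
!((P <-> !R) -> !(P -> Q)) = !1 = 0
(!P <-> !(R <-> Q)) <-> !((P <-> !R) -> !(P -> Q)) = 1 <-> 0 = 0

0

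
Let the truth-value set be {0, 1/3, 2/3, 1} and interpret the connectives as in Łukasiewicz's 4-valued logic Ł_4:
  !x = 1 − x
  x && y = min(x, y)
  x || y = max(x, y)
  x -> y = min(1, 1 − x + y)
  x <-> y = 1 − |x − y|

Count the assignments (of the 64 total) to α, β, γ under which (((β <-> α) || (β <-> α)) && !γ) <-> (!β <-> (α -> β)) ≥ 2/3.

value 1: 27 assignments (counts)
value 2/3: 23 assignments (counts)
value 1/3: 11 assignments
value 0: 3 assignments
So 50 of the 64 assignments meet the threshold.

50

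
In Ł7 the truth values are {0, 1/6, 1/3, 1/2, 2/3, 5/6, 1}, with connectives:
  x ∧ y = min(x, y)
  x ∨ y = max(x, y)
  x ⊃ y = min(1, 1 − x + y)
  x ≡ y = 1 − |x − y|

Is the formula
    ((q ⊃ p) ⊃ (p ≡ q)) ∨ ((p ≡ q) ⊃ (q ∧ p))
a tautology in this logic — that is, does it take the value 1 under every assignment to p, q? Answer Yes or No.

Counterexample: take p = 1/6, q = 0.
q ⊃ p = 0 ⊃ 1/6 = 1
p ≡ q = 1/6 ≡ 0 = 5/6
(q ⊃ p) ⊃ (p ≡ q) = 1 ⊃ 5/6 = 5/6
p ≡ q = 1/6 ≡ 0 = 5/6
q ∧ p = 0 ∧ 1/6 = 0
(p ≡ q) ⊃ (q ∧ p) = 5/6 ⊃ 0 = 1/6
((q ⊃ p) ⊃ (p ≡ q)) ∨ ((p ≡ q) ⊃ (q ∧ p)) = 5/6 ∨ 1/6 = 5/6
This gives 5/6 ≠ 1.

No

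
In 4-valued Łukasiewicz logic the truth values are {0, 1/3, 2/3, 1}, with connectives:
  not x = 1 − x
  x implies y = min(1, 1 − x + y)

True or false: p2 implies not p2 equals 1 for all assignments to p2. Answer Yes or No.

Counterexample: take p2 = 2/3.
not p2 = not 2/3 = 1/3
p2 implies not p2 = 2/3 implies 1/3 = 2/3
This gives 2/3 ≠ 1.

No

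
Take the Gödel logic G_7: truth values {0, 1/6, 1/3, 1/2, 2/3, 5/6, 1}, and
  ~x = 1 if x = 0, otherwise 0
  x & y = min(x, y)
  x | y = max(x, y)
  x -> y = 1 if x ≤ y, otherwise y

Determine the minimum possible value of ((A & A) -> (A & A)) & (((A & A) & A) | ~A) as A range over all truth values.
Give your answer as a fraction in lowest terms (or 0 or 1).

1/6

Take A = 1/6:
A & A = 1/6 & 1/6 = 1/6
A & A = 1/6 & 1/6 = 1/6
(A & A) -> (A & A) = 1/6 -> 1/6 = 1
A & A = 1/6 & 1/6 = 1/6
(A & A) & A = 1/6 & 1/6 = 1/6
~A = ~1/6 = 0
((A & A) & A) | ~A = 1/6 | 0 = 1/6
((A & A) -> (A & A)) & (((A & A) & A) | ~A) = 1 & 1/6 = 1/6
No assignment yields a value below 1/6, so this is the minimum.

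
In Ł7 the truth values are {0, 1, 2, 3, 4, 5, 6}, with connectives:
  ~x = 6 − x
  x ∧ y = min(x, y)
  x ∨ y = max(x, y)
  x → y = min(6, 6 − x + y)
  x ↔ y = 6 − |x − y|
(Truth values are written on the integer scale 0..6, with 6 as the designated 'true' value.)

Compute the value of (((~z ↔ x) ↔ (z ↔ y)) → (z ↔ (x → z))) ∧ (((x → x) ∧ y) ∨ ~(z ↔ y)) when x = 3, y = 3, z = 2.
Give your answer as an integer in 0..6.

~z = ~2 = 4
~z ↔ x = 4 ↔ 3 = 5
z ↔ y = 2 ↔ 3 = 5
(~z ↔ x) ↔ (z ↔ y) = 5 ↔ 5 = 6
x → z = 3 → 2 = 5
z ↔ (x → z) = 2 ↔ 5 = 3
((~z ↔ x) ↔ (z ↔ y)) → (z ↔ (x → z)) = 6 → 3 = 3
x → x = 3 → 3 = 6
(x → x) ∧ y = 6 ∧ 3 = 3
z ↔ y = 2 ↔ 3 = 5
~(z ↔ y) = ~5 = 1
((x → x) ∧ y) ∨ ~(z ↔ y) = 3 ∨ 1 = 3
(((~z ↔ x) ↔ (z ↔ y)) → (z ↔ (x → z))) ∧ (((x → x) ∧ y) ∨ ~(z ↔ y)) = 3 ∧ 3 = 3

3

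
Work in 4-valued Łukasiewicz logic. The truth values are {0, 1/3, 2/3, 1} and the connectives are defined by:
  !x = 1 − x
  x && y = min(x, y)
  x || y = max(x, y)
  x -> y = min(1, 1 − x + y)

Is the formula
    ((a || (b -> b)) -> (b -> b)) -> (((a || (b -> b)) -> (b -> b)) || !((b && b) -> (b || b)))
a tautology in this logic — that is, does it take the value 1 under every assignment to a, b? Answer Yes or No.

Yes

a = 0, b = 0 ↦ 1
a = 0, b = 1/3 ↦ 1
a = 0, b = 2/3 ↦ 1
a = 0, b = 1 ↦ 1
a = 1/3, b = 0 ↦ 1
a = 1/3, b = 1/3 ↦ 1
a = 1/3, b = 2/3 ↦ 1
a = 1/3, b = 1 ↦ 1
a = 2/3, b = 0 ↦ 1
a = 2/3, b = 1/3 ↦ 1
a = 2/3, b = 2/3 ↦ 1
a = 2/3, b = 1 ↦ 1
a = 1, b = 0 ↦ 1
a = 1, b = 1/3 ↦ 1
a = 1, b = 2/3 ↦ 1
a = 1, b = 1 ↦ 1
Every assignment gives a value ≥ 1.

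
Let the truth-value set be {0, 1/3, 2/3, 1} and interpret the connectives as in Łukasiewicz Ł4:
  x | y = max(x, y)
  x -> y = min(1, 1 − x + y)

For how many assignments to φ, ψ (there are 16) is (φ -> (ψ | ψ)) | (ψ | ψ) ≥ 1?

10

φ = 0, ψ = 0 ↦ 1  ≥
φ = 0, ψ = 1/3 ↦ 1  ≥
φ = 0, ψ = 2/3 ↦ 1  ≥
φ = 0, ψ = 1 ↦ 1  ≥
φ = 1/3, ψ = 0 ↦ 2/3  <
φ = 1/3, ψ = 1/3 ↦ 1  ≥
φ = 1/3, ψ = 2/3 ↦ 1  ≥
φ = 1/3, ψ = 1 ↦ 1  ≥
φ = 2/3, ψ = 0 ↦ 1/3  <
φ = 2/3, ψ = 1/3 ↦ 2/3  <
φ = 2/3, ψ = 2/3 ↦ 1  ≥
φ = 2/3, ψ = 1 ↦ 1  ≥
φ = 1, ψ = 0 ↦ 0  <
φ = 1, ψ = 1/3 ↦ 1/3  <
φ = 1, ψ = 2/3 ↦ 2/3  <
φ = 1, ψ = 1 ↦ 1  ≥
So 10 of the 16 assignments meet the threshold.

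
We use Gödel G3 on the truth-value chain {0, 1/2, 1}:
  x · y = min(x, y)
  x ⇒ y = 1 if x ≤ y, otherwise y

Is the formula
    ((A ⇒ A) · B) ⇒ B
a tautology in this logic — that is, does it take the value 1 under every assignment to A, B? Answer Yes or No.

A = 0, B = 0 ↦ 1
A = 0, B = 1/2 ↦ 1
A = 0, B = 1 ↦ 1
A = 1/2, B = 0 ↦ 1
A = 1/2, B = 1/2 ↦ 1
A = 1/2, B = 1 ↦ 1
A = 1, B = 0 ↦ 1
A = 1, B = 1/2 ↦ 1
A = 1, B = 1 ↦ 1
Every assignment gives a value ≥ 1.

Yes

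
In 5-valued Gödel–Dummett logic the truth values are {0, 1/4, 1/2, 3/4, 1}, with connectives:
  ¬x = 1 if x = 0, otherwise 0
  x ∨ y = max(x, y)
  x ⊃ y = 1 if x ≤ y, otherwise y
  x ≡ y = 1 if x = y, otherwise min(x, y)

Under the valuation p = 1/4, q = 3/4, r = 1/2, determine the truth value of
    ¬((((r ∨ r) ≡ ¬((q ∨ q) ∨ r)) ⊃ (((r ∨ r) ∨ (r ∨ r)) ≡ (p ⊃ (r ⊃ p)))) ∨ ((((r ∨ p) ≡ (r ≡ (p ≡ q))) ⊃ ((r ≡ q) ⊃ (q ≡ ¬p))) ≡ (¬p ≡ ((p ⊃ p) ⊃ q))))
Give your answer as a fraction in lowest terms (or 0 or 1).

r ∨ r = 1/2 ∨ 1/2 = 1/2
q ∨ q = 3/4 ∨ 3/4 = 3/4
(q ∨ q) ∨ r = 3/4 ∨ 1/2 = 3/4
¬((q ∨ q) ∨ r) = ¬3/4 = 0
(r ∨ r) ≡ ¬((q ∨ q) ∨ r) = 1/2 ≡ 0 = 0
r ∨ r = 1/2 ∨ 1/2 = 1/2
r ∨ r = 1/2 ∨ 1/2 = 1/2
(r ∨ r) ∨ (r ∨ r) = 1/2 ∨ 1/2 = 1/2
r ⊃ p = 1/2 ⊃ 1/4 = 1/4
p ⊃ (r ⊃ p) = 1/4 ⊃ 1/4 = 1
((r ∨ r) ∨ (r ∨ r)) ≡ (p ⊃ (r ⊃ p)) = 1/2 ≡ 1 = 1/2
((r ∨ r) ≡ ¬((q ∨ q) ∨ r)) ⊃ (((r ∨ r) ∨ (r ∨ r)) ≡ (p ⊃ (r ⊃ p))) = 0 ⊃ 1/2 = 1
r ∨ p = 1/2 ∨ 1/4 = 1/2
p ≡ q = 1/4 ≡ 3/4 = 1/4
r ≡ (p ≡ q) = 1/2 ≡ 1/4 = 1/4
(r ∨ p) ≡ (r ≡ (p ≡ q)) = 1/2 ≡ 1/4 = 1/4
r ≡ q = 1/2 ≡ 3/4 = 1/2
¬p = ¬1/4 = 0
q ≡ ¬p = 3/4 ≡ 0 = 0
(r ≡ q) ⊃ (q ≡ ¬p) = 1/2 ⊃ 0 = 0
((r ∨ p) ≡ (r ≡ (p ≡ q))) ⊃ ((r ≡ q) ⊃ (q ≡ ¬p)) = 1/4 ⊃ 0 = 0
¬p = ¬1/4 = 0
p ⊃ p = 1/4 ⊃ 1/4 = 1
(p ⊃ p) ⊃ q = 1 ⊃ 3/4 = 3/4
¬p ≡ ((p ⊃ p) ⊃ q) = 0 ≡ 3/4 = 0
(((r ∨ p) ≡ (r ≡ (p ≡ q))) ⊃ ((r ≡ q) ⊃ (q ≡ ¬p))) ≡ (¬p ≡ ((p ⊃ p) ⊃ q)) = 0 ≡ 0 = 1
(((r ∨ r) ≡ ¬((q ∨ q) ∨ r)) ⊃ (((r ∨ r) ∨ (r ∨ r)) ≡ (p ⊃ (r ⊃ p)))) ∨ ((((r ∨ p) ≡ (r ≡ (p ≡ q))) ⊃ ((r ≡ q) ⊃ (q ≡ ¬p))) ≡ (¬p ≡ ((p ⊃ p) ⊃ q))) = 1 ∨ 1 = 1
¬((((r ∨ r) ≡ ¬((q ∨ q) ∨ r)) ⊃ (((r ∨ r) ∨ (r ∨ r)) ≡ (p ⊃ (r ⊃ p)))) ∨ ((((r ∨ p) ≡ (r ≡ (p ≡ q))) ⊃ ((r ≡ q) ⊃ (q ≡ ¬p))) ≡ (¬p ≡ ((p ⊃ p) ⊃ q)))) = ¬1 = 0

0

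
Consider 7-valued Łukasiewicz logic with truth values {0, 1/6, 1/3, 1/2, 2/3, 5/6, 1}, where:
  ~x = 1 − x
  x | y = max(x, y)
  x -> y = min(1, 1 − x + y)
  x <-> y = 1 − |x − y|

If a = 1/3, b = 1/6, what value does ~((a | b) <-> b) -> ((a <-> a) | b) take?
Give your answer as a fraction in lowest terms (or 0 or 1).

1

a | b = 1/3 | 1/6 = 1/3
(a | b) <-> b = 1/3 <-> 1/6 = 5/6
~((a | b) <-> b) = ~5/6 = 1/6
a <-> a = 1/3 <-> 1/3 = 1
(a <-> a) | b = 1 | 1/6 = 1
~((a | b) <-> b) -> ((a <-> a) | b) = 1/6 -> 1 = 1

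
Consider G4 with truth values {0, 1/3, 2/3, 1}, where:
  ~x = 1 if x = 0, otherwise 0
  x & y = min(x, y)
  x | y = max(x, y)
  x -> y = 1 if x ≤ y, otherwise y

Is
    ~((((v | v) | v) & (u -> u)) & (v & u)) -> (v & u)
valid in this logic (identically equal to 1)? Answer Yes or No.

Counterexample: take u = 0, v = 0.
v | v = 0 | 0 = 0
(v | v) | v = 0 | 0 = 0
u -> u = 0 -> 0 = 1
((v | v) | v) & (u -> u) = 0 & 1 = 0
v & u = 0 & 0 = 0
(((v | v) | v) & (u -> u)) & (v & u) = 0 & 0 = 0
~((((v | v) | v) & (u -> u)) & (v & u)) = ~0 = 1
~((((v | v) | v) & (u -> u)) & (v & u)) -> (v & u) = 1 -> 0 = 0
This gives 0 ≠ 1.

No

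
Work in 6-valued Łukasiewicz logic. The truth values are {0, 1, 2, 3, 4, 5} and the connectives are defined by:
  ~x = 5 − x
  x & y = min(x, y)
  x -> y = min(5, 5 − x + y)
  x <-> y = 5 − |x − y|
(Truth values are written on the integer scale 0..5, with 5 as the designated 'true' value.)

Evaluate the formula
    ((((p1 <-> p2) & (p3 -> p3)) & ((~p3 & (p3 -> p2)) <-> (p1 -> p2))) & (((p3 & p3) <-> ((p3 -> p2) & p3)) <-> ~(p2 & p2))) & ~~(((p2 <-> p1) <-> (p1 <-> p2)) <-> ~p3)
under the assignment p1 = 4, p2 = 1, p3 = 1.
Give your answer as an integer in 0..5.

2

p1 <-> p2 = 4 <-> 1 = 2
p3 -> p3 = 1 -> 1 = 5
(p1 <-> p2) & (p3 -> p3) = 2 & 5 = 2
~p3 = ~1 = 4
p3 -> p2 = 1 -> 1 = 5
~p3 & (p3 -> p2) = 4 & 5 = 4
p1 -> p2 = 4 -> 1 = 2
(~p3 & (p3 -> p2)) <-> (p1 -> p2) = 4 <-> 2 = 3
((p1 <-> p2) & (p3 -> p3)) & ((~p3 & (p3 -> p2)) <-> (p1 -> p2)) = 2 & 3 = 2
p3 & p3 = 1 & 1 = 1
p3 -> p2 = 1 -> 1 = 5
(p3 -> p2) & p3 = 5 & 1 = 1
(p3 & p3) <-> ((p3 -> p2) & p3) = 1 <-> 1 = 5
p2 & p2 = 1 & 1 = 1
~(p2 & p2) = ~1 = 4
((p3 & p3) <-> ((p3 -> p2) & p3)) <-> ~(p2 & p2) = 5 <-> 4 = 4
(((p1 <-> p2) & (p3 -> p3)) & ((~p3 & (p3 -> p2)) <-> (p1 -> p2))) & (((p3 & p3) <-> ((p3 -> p2) & p3)) <-> ~(p2 & p2)) = 2 & 4 = 2
p2 <-> p1 = 1 <-> 4 = 2
p1 <-> p2 = 4 <-> 1 = 2
(p2 <-> p1) <-> (p1 <-> p2) = 2 <-> 2 = 5
~p3 = ~1 = 4
((p2 <-> p1) <-> (p1 <-> p2)) <-> ~p3 = 5 <-> 4 = 4
~(((p2 <-> p1) <-> (p1 <-> p2)) <-> ~p3) = ~4 = 1
~~(((p2 <-> p1) <-> (p1 <-> p2)) <-> ~p3) = ~1 = 4
((((p1 <-> p2) & (p3 -> p3)) & ((~p3 & (p3 -> p2)) <-> (p1 -> p2))) & (((p3 & p3) <-> ((p3 -> p2) & p3)) <-> ~(p2 & p2))) & ~~(((p2 <-> p1) <-> (p1 <-> p2)) <-> ~p3) = 2 & 4 = 2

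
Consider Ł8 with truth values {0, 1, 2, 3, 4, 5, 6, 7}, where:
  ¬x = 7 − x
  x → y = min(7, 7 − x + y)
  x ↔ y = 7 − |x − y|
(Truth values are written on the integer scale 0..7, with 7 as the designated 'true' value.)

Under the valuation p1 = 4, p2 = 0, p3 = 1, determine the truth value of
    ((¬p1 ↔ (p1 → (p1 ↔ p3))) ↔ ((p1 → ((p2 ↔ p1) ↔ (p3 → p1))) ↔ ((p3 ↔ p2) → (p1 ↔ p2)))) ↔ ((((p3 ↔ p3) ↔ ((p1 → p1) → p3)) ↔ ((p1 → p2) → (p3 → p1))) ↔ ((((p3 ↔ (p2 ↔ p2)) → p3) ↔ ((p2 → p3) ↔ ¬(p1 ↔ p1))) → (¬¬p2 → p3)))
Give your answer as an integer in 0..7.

¬p1 = ¬4 = 3
p1 ↔ p3 = 4 ↔ 1 = 4
p1 → (p1 ↔ p3) = 4 → 4 = 7
¬p1 ↔ (p1 → (p1 ↔ p3)) = 3 ↔ 7 = 3
p2 ↔ p1 = 0 ↔ 4 = 3
p3 → p1 = 1 → 4 = 7
(p2 ↔ p1) ↔ (p3 → p1) = 3 ↔ 7 = 3
p1 → ((p2 ↔ p1) ↔ (p3 → p1)) = 4 → 3 = 6
p3 ↔ p2 = 1 ↔ 0 = 6
p1 ↔ p2 = 4 ↔ 0 = 3
(p3 ↔ p2) → (p1 ↔ p2) = 6 → 3 = 4
(p1 → ((p2 ↔ p1) ↔ (p3 → p1))) ↔ ((p3 ↔ p2) → (p1 ↔ p2)) = 6 ↔ 4 = 5
(¬p1 ↔ (p1 → (p1 ↔ p3))) ↔ ((p1 → ((p2 ↔ p1) ↔ (p3 → p1))) ↔ ((p3 ↔ p2) → (p1 ↔ p2))) = 3 ↔ 5 = 5
p3 ↔ p3 = 1 ↔ 1 = 7
p1 → p1 = 4 → 4 = 7
(p1 → p1) → p3 = 7 → 1 = 1
(p3 ↔ p3) ↔ ((p1 → p1) → p3) = 7 ↔ 1 = 1
p1 → p2 = 4 → 0 = 3
p3 → p1 = 1 → 4 = 7
(p1 → p2) → (p3 → p1) = 3 → 7 = 7
((p3 ↔ p3) ↔ ((p1 → p1) → p3)) ↔ ((p1 → p2) → (p3 → p1)) = 1 ↔ 7 = 1
p2 ↔ p2 = 0 ↔ 0 = 7
p3 ↔ (p2 ↔ p2) = 1 ↔ 7 = 1
(p3 ↔ (p2 ↔ p2)) → p3 = 1 → 1 = 7
p2 → p3 = 0 → 1 = 7
p1 ↔ p1 = 4 ↔ 4 = 7
¬(p1 ↔ p1) = ¬7 = 0
(p2 → p3) ↔ ¬(p1 ↔ p1) = 7 ↔ 0 = 0
((p3 ↔ (p2 ↔ p2)) → p3) ↔ ((p2 → p3) ↔ ¬(p1 ↔ p1)) = 7 ↔ 0 = 0
¬p2 = ¬0 = 7
¬¬p2 = ¬7 = 0
¬¬p2 → p3 = 0 → 1 = 7
(((p3 ↔ (p2 ↔ p2)) → p3) ↔ ((p2 → p3) ↔ ¬(p1 ↔ p1))) → (¬¬p2 → p3) = 0 → 7 = 7
(((p3 ↔ p3) ↔ ((p1 → p1) → p3)) ↔ ((p1 → p2) → (p3 → p1))) ↔ ((((p3 ↔ (p2 ↔ p2)) → p3) ↔ ((p2 → p3) ↔ ¬(p1 ↔ p1))) → (¬¬p2 → p3)) = 1 ↔ 7 = 1
((¬p1 ↔ (p1 → (p1 ↔ p3))) ↔ ((p1 → ((p2 ↔ p1) ↔ (p3 → p1))) ↔ ((p3 ↔ p2) → (p1 ↔ p2)))) ↔ ((((p3 ↔ p3) ↔ ((p1 → p1) → p3)) ↔ ((p1 → p2) → (p3 → p1))) ↔ ((((p3 ↔ (p2 ↔ p2)) → p3) ↔ ((p2 → p3) ↔ ¬(p1 ↔ p1))) → (¬¬p2 → p3))) = 5 ↔ 1 = 3

3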